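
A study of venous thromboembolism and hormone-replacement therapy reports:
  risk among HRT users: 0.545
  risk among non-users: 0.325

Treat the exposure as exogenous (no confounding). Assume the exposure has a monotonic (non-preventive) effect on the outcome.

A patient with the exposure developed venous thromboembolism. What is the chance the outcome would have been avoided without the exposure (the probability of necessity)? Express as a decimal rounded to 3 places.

Let p₁ = 0.545, p₀ = 0.325.
Under exogeneity and monotonicity, PN = (p₁ − p₀) / p₁.
PN = (0.545 − 0.325) / 0.545 = 0.22 / 0.545 ≈ 0.4037

PN ≈ 0.404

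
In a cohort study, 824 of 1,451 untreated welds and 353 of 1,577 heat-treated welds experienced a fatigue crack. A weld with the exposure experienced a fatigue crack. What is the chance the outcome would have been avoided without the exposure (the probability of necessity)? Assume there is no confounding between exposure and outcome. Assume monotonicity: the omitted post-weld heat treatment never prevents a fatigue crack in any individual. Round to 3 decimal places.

PN ≈ 0.606

p₁ = P(outcome | exposed) = 824/1451 = 0.56788
p₀ = P(outcome | unexposed) = 353/1577 = 0.22384
Under exogeneity and monotonicity, PN = (p₁ − p₀) / p₁.
PN = (0.56788 − 0.22384) / 0.56788 = 0.34404 / 0.56788 ≈ 0.6058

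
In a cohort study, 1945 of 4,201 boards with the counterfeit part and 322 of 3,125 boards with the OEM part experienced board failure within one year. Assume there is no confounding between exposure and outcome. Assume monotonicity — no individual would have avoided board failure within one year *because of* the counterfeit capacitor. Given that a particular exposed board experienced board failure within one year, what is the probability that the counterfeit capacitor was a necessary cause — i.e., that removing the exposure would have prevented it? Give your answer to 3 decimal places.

PN ≈ 0.777

p₁ = P(outcome | exposed) = 1945/4201 = 0.46299
p₀ = P(outcome | unexposed) = 322/3125 = 0.10304
Under exogeneity and monotonicity, PN = (p₁ − p₀) / p₁.
PN = (0.46299 − 0.10304) / 0.46299 = 0.35995 / 0.46299 ≈ 0.7774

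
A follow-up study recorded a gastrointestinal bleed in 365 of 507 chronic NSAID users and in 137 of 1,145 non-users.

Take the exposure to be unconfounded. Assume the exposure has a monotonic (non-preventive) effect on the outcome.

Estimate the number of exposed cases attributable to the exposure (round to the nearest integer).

p₁ = P(outcome | exposed) = 365/507 = 0.71992
p₀ = P(outcome | unexposed) = 137/1145 = 0.11965
PN = (p₁ − p₀)/p₁ = (0.71992 − 0.11965) / 0.71992 ≈ 0.83380.
Attributable cases ≈ PN × (exposed cases) = 0.83380 × 365 ≈ 304.34.

about 304 cases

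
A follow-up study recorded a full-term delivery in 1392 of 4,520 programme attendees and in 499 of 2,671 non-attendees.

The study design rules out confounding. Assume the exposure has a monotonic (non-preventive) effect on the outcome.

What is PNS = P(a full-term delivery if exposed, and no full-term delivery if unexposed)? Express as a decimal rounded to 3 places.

PNS ≈ 0.121

p₁ = P(outcome | exposed) = 1392/4520 = 0.30796
p₀ = P(outcome | unexposed) = 499/2671 = 0.18682
Under exogeneity and monotonicity, PNS = p₁ − p₀.
PNS = 0.30796 − 0.18682 = 0.12114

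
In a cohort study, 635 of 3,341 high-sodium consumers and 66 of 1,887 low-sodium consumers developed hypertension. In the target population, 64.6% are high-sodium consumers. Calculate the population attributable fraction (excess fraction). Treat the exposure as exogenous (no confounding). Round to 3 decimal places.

PAF ≈ 0.741

p₁ = P(outcome | exposed) = 635/3341 = 0.19006
p₀ = P(outcome | unexposed) = 66/1887 = 0.034976
Overall risk P(Y=1) = π·p₁ + (1−π)·p₀ = 0.646×0.19006 + 0.354×0.034976 = 0.13516.
Under exogeneity, PAF = [P(Y=1) − p₀] / P(Y=1).
PAF = (0.13516 − 0.034976) / 0.13516 ≈ 0.7412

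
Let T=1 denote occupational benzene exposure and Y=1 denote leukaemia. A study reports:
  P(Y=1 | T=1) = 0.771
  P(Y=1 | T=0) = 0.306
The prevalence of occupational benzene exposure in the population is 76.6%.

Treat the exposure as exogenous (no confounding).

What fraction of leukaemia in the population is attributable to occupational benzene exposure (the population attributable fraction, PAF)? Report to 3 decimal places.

PAF ≈ 0.538

Let p₁ = 0.771, p₀ = 0.306.
Overall risk P(Y=1) = π·p₁ + (1−π)·p₀ = 0.766×0.771 + 0.234×0.306 = 0.66219.
Under exogeneity, PAF = [P(Y=1) − p₀] / P(Y=1).
PAF = (0.66219 − 0.306) / 0.66219 ≈ 0.5379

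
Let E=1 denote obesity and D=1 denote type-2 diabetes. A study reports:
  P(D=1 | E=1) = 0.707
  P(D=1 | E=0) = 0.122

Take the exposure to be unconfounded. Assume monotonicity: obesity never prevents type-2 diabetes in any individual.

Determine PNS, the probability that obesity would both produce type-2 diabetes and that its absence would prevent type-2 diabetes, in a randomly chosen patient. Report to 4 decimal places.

PNS ≈ 0.5850

Let p₁ = 0.707, p₀ = 0.122.
Under exogeneity and monotonicity, PNS = p₁ − p₀.
PNS = 0.707 − 0.122 = 0.585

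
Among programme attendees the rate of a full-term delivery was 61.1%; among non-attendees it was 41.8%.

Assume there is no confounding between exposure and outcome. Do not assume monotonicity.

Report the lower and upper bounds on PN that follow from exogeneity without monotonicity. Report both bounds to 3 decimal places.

0.316 ≤ PN ≤ 0.953

p₁ = 0.611, p₀ = 0.418.
Under exogeneity alone the bounds on PN are max{0,(p₁−p₀)/p₁} ≤ PN ≤ min{1,(1−p₀)/p₁}.
  lower = (p₁ − p₀)/p₁ = 0.193 / 0.611 ≈ 0.3159
  upper = min{1, (1 − p₀)/p₁} = 0.582 / 0.611 ≈ 0.9525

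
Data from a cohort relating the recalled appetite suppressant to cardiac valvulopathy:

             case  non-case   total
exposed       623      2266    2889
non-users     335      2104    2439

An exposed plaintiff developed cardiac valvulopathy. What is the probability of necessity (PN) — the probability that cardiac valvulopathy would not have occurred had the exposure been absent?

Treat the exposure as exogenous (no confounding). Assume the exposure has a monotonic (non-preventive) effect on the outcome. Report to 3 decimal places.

p₁ = P(outcome | exposed) = 623/2889 = 0.21565
p₀ = P(outcome | unexposed) = 335/2439 = 0.13735
Under exogeneity and monotonicity, PN = (p₁ − p₀)/p₁.
PN = (0.21565 − 0.13735) / 0.21565 ≈ 0.3631

PN ≈ 0.363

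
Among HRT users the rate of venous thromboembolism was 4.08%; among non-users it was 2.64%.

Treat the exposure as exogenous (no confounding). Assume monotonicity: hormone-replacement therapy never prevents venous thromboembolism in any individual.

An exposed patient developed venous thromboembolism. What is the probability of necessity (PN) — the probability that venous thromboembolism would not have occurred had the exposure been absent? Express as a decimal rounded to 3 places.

p₁ = 0.0408, p₀ = 0.0264.
Under exogeneity and monotonicity, PN = (p₁ − p₀) / p₁.
PN = (0.0408 − 0.0264) / 0.0408 = 0.0144 / 0.0408 ≈ 0.3529

PN ≈ 0.353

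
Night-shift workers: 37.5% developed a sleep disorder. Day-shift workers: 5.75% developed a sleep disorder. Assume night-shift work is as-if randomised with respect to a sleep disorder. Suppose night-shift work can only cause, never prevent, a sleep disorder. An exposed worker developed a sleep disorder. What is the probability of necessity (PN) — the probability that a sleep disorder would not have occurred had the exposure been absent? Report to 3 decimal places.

p₁ = 0.375, p₀ = 0.0575.
Under exogeneity and monotonicity, PN = (p₁ − p₀) / p₁.
PN = (0.375 − 0.0575) / 0.375 = 0.3175 / 0.375 ≈ 0.8467

PN ≈ 0.847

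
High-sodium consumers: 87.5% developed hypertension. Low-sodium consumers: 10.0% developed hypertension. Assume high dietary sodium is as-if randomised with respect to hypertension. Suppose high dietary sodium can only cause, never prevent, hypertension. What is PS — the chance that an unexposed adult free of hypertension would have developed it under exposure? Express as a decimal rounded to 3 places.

PS ≈ 0.861

p₁ = 0.875, p₀ = 0.1.
Under exogeneity and monotonicity, PS = (p₁ − p₀) / (1 − p₀).
PS = (0.875 − 0.1) / (1 − 0.1) = 0.775 / 0.9 ≈ 0.8611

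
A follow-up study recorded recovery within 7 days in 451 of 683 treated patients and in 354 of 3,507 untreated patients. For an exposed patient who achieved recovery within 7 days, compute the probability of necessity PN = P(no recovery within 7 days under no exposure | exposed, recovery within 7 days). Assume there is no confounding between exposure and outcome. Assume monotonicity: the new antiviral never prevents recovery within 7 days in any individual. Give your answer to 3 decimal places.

p₁ = P(outcome | exposed) = 451/683 = 0.66032
p₀ = P(outcome | unexposed) = 354/3507 = 0.10094
Under exogeneity and monotonicity, PN = (p₁ − p₀) / p₁.
PN = (0.66032 − 0.10094) / 0.66032 = 0.55938 / 0.66032 ≈ 0.8471

PN ≈ 0.847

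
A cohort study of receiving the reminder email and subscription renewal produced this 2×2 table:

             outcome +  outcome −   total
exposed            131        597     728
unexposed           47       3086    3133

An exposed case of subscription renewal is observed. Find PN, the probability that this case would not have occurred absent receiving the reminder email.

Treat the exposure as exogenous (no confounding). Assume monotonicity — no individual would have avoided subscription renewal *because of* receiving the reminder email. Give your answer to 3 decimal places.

PN ≈ 0.917

p₁ = P(outcome | exposed) = 131/728 = 0.17995
p₀ = P(outcome | unexposed) = 47/3133 = 0.015002
Under exogeneity and monotonicity, PN = (p₁ − p₀)/p₁.
PN = (0.17995 − 0.015002) / 0.17995 ≈ 0.9166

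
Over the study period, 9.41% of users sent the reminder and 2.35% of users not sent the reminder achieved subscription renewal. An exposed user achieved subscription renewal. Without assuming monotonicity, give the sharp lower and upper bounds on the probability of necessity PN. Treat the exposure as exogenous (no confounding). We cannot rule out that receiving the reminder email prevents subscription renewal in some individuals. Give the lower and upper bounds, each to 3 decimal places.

0.750 ≤ PN ≤ 1.000

p₁ = 0.0941, p₀ = 0.0235.
Under exogeneity alone the bounds on PN are max{0,(p₁−p₀)/p₁} ≤ PN ≤ min{1,(1−p₀)/p₁}.
  lower = (p₁ − p₀)/p₁ = 0.0706 / 0.0941 ≈ 0.7503
  upper = min{1, (1 − p₀)/p₁} = 0.9765 / 0.0941 ≈ 10.3773 → capped at 1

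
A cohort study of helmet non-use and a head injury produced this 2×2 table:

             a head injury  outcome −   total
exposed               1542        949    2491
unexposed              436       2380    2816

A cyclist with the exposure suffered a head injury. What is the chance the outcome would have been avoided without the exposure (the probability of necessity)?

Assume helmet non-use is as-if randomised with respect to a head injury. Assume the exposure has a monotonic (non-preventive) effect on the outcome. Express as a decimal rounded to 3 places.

PN ≈ 0.750

p₁ = P(outcome | exposed) = 1542/2491 = 0.61903
p₀ = P(outcome | unexposed) = 436/2816 = 0.15483
Under exogeneity and monotonicity, PN = (p₁ − p₀)/p₁.
PN = (0.61903 − 0.15483) / 0.61903 ≈ 0.7499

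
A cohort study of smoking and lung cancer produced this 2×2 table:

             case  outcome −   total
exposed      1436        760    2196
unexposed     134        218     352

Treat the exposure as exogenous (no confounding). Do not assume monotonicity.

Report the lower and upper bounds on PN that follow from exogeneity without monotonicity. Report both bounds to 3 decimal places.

0.418 ≤ PN ≤ 0.947

p₁ = P(outcome | exposed) = 1436/2196 = 0.65392
p₀ = P(outcome | unexposed) = 134/352 = 0.38068
Under exogeneity alone the bounds on PN are max{0,(p₁−p₀)/p₁} ≤ PN ≤ min{1,(1−p₀)/p₁}.
  lower = (p₁ − p₀)/p₁ = 0.27323 / 0.65392 ≈ 0.4178
  upper = min{1, (1 − p₀)/p₁} = 0.61932 / 0.65392 ≈ 0.9471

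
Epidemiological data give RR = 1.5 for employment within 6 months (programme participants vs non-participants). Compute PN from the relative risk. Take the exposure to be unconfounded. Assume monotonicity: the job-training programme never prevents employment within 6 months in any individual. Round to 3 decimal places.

Under exogeneity and monotonicity, PN = (RR − 1) / RR = 1 − 1/RR.
PN = (1.5 − 1) / 1.5 = 0.5 / 1.5 ≈ 0.3333

PN ≈ 0.333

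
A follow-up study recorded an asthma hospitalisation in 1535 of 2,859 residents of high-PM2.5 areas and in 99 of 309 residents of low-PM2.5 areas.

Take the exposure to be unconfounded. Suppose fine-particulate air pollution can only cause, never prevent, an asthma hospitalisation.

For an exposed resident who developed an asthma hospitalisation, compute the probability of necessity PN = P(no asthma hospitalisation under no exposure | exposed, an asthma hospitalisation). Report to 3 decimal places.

PN ≈ 0.403

p₁ = P(outcome | exposed) = 1535/2859 = 0.5369
p₀ = P(outcome | unexposed) = 99/309 = 0.32039
Under exogeneity and monotonicity, PN = (p₁ − p₀) / p₁.
PN = (0.5369 − 0.32039) / 0.5369 = 0.21651 / 0.5369 ≈ 0.4033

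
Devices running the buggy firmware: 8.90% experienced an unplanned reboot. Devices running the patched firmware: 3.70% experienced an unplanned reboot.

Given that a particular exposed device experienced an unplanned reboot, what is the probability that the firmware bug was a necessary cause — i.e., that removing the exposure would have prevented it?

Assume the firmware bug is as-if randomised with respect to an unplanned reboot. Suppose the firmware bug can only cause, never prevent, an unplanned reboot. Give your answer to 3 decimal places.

p₁ = 0.089, p₀ = 0.037.
Under exogeneity and monotonicity, PN = (p₁ − p₀) / p₁.
PN = (0.089 − 0.037) / 0.089 = 0.052 / 0.089 ≈ 0.5843

PN ≈ 0.584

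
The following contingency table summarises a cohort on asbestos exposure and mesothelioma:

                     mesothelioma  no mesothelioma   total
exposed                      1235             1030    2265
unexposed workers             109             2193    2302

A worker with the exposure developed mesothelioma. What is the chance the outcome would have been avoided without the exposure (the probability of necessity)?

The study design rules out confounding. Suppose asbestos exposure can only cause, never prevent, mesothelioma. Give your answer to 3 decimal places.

PN ≈ 0.913

p₁ = P(outcome | exposed) = 1235/2265 = 0.54525
p₀ = P(outcome | unexposed) = 109/2302 = 0.04735
Under exogeneity and monotonicity, PN = (p₁ − p₀)/p₁.
PN = (0.54525 − 0.04735) / 0.54525 ≈ 0.9132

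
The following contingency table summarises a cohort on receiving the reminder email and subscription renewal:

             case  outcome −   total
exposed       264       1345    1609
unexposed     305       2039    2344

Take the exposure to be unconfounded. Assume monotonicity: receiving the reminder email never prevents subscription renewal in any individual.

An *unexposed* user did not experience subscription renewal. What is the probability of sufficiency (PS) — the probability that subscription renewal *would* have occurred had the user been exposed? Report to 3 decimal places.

p₁ = P(outcome | exposed) = 264/1609 = 0.16408
p₀ = P(outcome | unexposed) = 305/2344 = 0.13012
Under exogeneity and monotonicity, PS = (p₁ − p₀) / (1 − p₀).
PS = (0.16408 − 0.13012) / (1 − 0.13012) = 0.033958 / 0.86988 ≈ 0.0390

PS ≈ 0.039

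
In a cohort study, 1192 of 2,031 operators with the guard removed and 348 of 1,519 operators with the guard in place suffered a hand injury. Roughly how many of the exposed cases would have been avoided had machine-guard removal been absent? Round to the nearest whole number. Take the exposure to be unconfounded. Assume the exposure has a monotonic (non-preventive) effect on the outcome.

about 727 cases

p₁ = P(outcome | exposed) = 1192/2031 = 0.5869
p₀ = P(outcome | unexposed) = 348/1519 = 0.2291
PN = (p₁ − p₀)/p₁ = (0.5869 − 0.2291) / 0.5869 ≈ 0.60965.
Attributable cases ≈ PN × (exposed cases) = 0.60965 × 1192 ≈ 726.70.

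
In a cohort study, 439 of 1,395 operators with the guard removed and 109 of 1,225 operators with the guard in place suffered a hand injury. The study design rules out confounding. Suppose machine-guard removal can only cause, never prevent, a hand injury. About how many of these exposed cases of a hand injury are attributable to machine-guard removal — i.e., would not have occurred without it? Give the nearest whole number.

about 315 cases

p₁ = P(outcome | exposed) = 439/1395 = 0.3147
p₀ = P(outcome | unexposed) = 109/1225 = 0.08898
PN = (p₁ − p₀)/p₁ = (0.3147 − 0.08898) / 0.3147 ≈ 0.71725.
Attributable cases ≈ PN × (exposed cases) = 0.71725 × 439 ≈ 314.87.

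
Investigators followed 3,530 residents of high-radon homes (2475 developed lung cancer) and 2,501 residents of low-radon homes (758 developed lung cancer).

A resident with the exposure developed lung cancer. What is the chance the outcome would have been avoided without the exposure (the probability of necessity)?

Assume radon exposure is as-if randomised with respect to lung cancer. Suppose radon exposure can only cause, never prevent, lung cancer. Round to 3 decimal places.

PN ≈ 0.568

p₁ = P(outcome | exposed) = 2475/3530 = 0.70113
p₀ = P(outcome | unexposed) = 758/2501 = 0.30308
Under exogeneity and monotonicity, PN = (p₁ − p₀) / p₁.
PN = (0.70113 − 0.30308) / 0.70113 = 0.39805 / 0.70113 ≈ 0.5677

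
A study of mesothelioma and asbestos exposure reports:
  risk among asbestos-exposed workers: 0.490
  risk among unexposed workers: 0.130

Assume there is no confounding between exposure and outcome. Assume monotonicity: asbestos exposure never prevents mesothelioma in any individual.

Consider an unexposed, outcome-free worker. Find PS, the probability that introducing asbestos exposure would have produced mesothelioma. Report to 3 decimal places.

Let p₁ = 0.49, p₀ = 0.13.
Under exogeneity and monotonicity, PS = (p₁ − p₀) / (1 − p₀).
PS = (0.49 − 0.13) / (1 − 0.13) = 0.36 / 0.87 ≈ 0.4138

PS ≈ 0.414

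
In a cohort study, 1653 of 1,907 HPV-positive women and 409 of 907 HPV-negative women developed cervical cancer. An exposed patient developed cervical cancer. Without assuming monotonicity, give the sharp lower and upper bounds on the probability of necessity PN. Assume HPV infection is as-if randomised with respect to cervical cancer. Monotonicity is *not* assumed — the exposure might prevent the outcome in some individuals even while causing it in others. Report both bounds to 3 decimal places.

0.480 ≤ PN ≤ 0.633

p₁ = P(outcome | exposed) = 1653/1907 = 0.86681
p₀ = P(outcome | unexposed) = 409/907 = 0.45094
Under exogeneity alone the bounds on PN are max{0,(p₁−p₀)/p₁} ≤ PN ≤ min{1,(1−p₀)/p₁}.
  lower = (p₁ − p₀)/p₁ = 0.41587 / 0.86681 ≈ 0.4798
  upper = min{1, (1 − p₀)/p₁} = 0.54906 / 0.86681 ≈ 0.6334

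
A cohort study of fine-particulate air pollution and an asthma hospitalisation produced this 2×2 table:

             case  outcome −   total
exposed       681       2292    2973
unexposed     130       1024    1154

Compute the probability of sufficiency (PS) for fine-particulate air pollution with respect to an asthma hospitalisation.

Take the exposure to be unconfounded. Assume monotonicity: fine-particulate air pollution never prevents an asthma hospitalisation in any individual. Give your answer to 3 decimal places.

PS ≈ 0.131

p₁ = P(outcome | exposed) = 681/2973 = 0.22906
p₀ = P(outcome | unexposed) = 130/1154 = 0.11265
Under exogeneity and monotonicity, PS = (p₁ − p₀)/(1 − p₀).
PS = (0.22906 − 0.11265) / 0.88735 ≈ 0.1312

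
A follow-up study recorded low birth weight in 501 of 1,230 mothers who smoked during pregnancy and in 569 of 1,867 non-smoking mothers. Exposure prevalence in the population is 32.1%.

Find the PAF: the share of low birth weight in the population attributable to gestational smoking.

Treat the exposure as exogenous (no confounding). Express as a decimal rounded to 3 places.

p₁ = P(outcome | exposed) = 501/1230 = 0.40732
p₀ = P(outcome | unexposed) = 569/1867 = 0.30477
Overall risk P(Y=1) = π·p₁ + (1−π)·p₀ = 0.321×0.40732 + 0.679×0.30477 = 0.33769.
Under exogeneity, PAF = [P(Y=1) − p₀] / P(Y=1).
PAF = (0.33769 − 0.30477) / 0.33769 ≈ 0.0975

PAF ≈ 0.097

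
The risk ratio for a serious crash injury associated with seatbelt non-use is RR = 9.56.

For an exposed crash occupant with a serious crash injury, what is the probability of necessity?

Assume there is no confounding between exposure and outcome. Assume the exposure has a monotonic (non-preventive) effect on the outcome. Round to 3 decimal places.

PN ≈ 0.895

Under exogeneity and monotonicity, PN = (RR − 1) / RR = 1 − 1/RR.
PN = (9.56 − 1) / 9.56 = 8.56 / 9.56 ≈ 0.8954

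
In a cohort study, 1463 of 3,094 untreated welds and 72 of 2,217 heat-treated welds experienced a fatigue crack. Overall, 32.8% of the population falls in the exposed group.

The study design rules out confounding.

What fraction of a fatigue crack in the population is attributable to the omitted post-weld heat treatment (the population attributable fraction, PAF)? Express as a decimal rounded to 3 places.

p₁ = P(outcome | exposed) = 1463/3094 = 0.47285
p₀ = P(outcome | unexposed) = 72/2217 = 0.032476
Overall risk P(Y=1) = π·p₁ + (1−π)·p₀ = 0.328×0.47285 + 0.672×0.032476 = 0.17692.
Under exogeneity, PAF = [P(Y=1) − p₀] / P(Y=1).
PAF = (0.17692 − 0.032476) / 0.17692 ≈ 0.8164

PAF ≈ 0.816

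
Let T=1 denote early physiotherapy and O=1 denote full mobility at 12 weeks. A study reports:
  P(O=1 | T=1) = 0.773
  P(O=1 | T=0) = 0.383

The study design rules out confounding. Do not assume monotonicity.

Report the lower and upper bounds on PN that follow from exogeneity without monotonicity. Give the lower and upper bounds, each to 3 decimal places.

0.505 ≤ PN ≤ 0.798

Let p₁ = 0.773, p₀ = 0.383.
Under exogeneity alone the bounds on PN are max{0,(p₁−p₀)/p₁} ≤ PN ≤ min{1,(1−p₀)/p₁}.
  lower = (p₁ − p₀)/p₁ = 0.39 / 0.773 ≈ 0.5045
  upper = min{1, (1 − p₀)/p₁} = 0.617 / 0.773 ≈ 0.7982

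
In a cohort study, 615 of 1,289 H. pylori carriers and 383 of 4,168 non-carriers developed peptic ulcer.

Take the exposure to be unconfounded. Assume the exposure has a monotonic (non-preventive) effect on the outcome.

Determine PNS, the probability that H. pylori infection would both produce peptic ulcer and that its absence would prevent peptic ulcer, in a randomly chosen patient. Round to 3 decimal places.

PNS ≈ 0.385

p₁ = P(outcome | exposed) = 615/1289 = 0.47711
p₀ = P(outcome | unexposed) = 383/4168 = 0.091891
Under exogeneity and monotonicity, PNS = p₁ − p₀.
PNS = 0.47711 − 0.091891 = 0.38522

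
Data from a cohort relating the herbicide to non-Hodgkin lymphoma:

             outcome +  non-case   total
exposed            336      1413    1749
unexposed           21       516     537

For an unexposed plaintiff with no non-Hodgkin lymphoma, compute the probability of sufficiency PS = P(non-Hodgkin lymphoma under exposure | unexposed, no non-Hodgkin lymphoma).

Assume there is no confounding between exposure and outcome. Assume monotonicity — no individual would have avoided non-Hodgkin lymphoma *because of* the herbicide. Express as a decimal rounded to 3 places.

p₁ = P(outcome | exposed) = 336/1749 = 0.19211
p₀ = P(outcome | unexposed) = 21/537 = 0.039106
Under exogeneity and monotonicity, PS = (p₁ − p₀)/(1 − p₀).
PS = (0.19211 − 0.039106) / 0.96089 ≈ 0.1592

PS ≈ 0.159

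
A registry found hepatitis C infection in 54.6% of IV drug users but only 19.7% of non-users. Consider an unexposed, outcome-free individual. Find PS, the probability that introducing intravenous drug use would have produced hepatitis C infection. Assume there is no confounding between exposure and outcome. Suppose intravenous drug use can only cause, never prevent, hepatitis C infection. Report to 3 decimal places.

PS ≈ 0.435

p₁ = 0.546, p₀ = 0.197.
Under exogeneity and monotonicity, PS = (p₁ − p₀) / (1 − p₀).
PS = (0.546 − 0.197) / (1 − 0.197) = 0.349 / 0.803 ≈ 0.4346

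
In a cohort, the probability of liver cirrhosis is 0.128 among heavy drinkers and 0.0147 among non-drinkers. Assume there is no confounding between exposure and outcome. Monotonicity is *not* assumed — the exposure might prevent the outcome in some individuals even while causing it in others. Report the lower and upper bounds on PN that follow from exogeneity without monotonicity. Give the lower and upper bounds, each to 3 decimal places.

0.885 ≤ PN ≤ 1.000

Let p₁ = 0.128, p₀ = 0.0147.
Under exogeneity alone the bounds on PN are max{0,(p₁−p₀)/p₁} ≤ PN ≤ min{1,(1−p₀)/p₁}.
  lower = (p₁ − p₀)/p₁ = 0.1133 / 0.128 ≈ 0.8852
  upper = min{1, (1 − p₀)/p₁} = 0.9853 / 0.128 ≈ 7.6977 → capped at 1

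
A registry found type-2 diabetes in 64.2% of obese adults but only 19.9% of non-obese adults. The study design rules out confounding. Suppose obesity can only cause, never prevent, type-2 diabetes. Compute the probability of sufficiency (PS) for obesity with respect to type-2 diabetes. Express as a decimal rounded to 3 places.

PS ≈ 0.553

p₁ = 0.642, p₀ = 0.199.
Under exogeneity and monotonicity, PS = (p₁ − p₀) / (1 − p₀).
PS = (0.642 − 0.199) / (1 − 0.199) = 0.443 / 0.801 ≈ 0.5531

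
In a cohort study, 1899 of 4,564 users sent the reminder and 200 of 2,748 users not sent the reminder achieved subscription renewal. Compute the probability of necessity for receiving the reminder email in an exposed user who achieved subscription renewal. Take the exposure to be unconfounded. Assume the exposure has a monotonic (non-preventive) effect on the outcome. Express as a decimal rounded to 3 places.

p₁ = P(outcome | exposed) = 1899/4564 = 0.41608
p₀ = P(outcome | unexposed) = 200/2748 = 0.07278
Under exogeneity and monotonicity, PN = (p₁ − p₀) / p₁.
PN = (0.41608 − 0.07278) / 0.41608 = 0.3433 / 0.41608 ≈ 0.8251

PN ≈ 0.825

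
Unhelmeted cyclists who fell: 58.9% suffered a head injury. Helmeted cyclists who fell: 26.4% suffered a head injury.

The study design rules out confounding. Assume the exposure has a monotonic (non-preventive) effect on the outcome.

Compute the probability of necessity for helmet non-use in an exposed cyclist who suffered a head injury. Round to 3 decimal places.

PN ≈ 0.552

p₁ = 0.589, p₀ = 0.264.
Under exogeneity and monotonicity, PN = (p₁ − p₀) / p₁.
PN = (0.589 − 0.264) / 0.589 = 0.325 / 0.589 ≈ 0.5518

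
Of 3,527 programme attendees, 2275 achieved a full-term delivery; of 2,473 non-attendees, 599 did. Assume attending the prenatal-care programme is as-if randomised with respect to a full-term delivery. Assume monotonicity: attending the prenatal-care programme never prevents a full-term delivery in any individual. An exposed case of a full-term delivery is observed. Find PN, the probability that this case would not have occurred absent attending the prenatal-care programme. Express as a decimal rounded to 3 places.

p₁ = P(outcome | exposed) = 2275/3527 = 0.64502
p₀ = P(outcome | unexposed) = 599/2473 = 0.24222
Under exogeneity and monotonicity, PN = (p₁ − p₀) / p₁.
PN = (0.64502 − 0.24222) / 0.64502 = 0.40281 / 0.64502 ≈ 0.6245

PN ≈ 0.624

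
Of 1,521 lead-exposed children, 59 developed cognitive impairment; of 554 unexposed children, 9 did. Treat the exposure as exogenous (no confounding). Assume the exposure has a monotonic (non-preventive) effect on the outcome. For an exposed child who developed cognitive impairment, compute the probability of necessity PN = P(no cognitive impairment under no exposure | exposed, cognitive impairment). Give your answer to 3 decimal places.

p₁ = P(outcome | exposed) = 59/1521 = 0.03879
p₀ = P(outcome | unexposed) = 9/554 = 0.016245
Under exogeneity and monotonicity, PN = (p₁ − p₀) / p₁.
PN = (0.03879 − 0.016245) / 0.03879 = 0.022545 / 0.03879 ≈ 0.5812

PN ≈ 0.581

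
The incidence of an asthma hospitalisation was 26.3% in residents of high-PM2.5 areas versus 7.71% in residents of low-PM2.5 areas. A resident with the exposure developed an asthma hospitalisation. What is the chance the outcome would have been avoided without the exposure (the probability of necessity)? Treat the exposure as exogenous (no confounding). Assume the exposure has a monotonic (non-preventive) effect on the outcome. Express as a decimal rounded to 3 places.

p₁ = 0.263, p₀ = 0.0771.
Under exogeneity and monotonicity, PN = (p₁ − p₀) / p₁.
PN = (0.263 − 0.0771) / 0.263 = 0.1859 / 0.263 ≈ 0.7068

PN ≈ 0.707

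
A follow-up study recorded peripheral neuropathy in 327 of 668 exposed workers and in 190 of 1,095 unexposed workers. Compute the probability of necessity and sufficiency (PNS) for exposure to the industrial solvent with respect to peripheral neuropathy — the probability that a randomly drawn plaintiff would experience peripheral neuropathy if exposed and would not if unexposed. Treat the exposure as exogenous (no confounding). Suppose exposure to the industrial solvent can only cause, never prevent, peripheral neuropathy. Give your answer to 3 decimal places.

p₁ = P(outcome | exposed) = 327/668 = 0.48952
p₀ = P(outcome | unexposed) = 190/1095 = 0.17352
Under exogeneity and monotonicity, PNS = p₁ − p₀.
PNS = 0.48952 − 0.17352 = 0.316

PNS ≈ 0.316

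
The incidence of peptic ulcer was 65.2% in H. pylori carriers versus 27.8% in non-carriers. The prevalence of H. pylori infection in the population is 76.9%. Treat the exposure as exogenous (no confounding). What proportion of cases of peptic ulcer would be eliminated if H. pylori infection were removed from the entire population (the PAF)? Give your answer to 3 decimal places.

PAF ≈ 0.508

p₁ = 0.652, p₀ = 0.278.
Overall risk P(Y=1) = π·p₁ + (1−π)·p₀ = 0.769×0.652 + 0.231×0.278 = 0.56561.
Under exogeneity, PAF = [P(Y=1) − p₀] / P(Y=1).
PAF = (0.56561 − 0.278) / 0.56561 ≈ 0.5085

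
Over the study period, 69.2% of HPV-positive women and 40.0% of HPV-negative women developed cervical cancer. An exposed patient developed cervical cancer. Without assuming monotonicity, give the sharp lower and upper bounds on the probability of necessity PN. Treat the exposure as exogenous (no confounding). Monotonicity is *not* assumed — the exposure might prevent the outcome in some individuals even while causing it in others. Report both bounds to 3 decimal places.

p₁ = 0.692, p₀ = 0.4.
Under exogeneity alone the bounds on PN are max{0,(p₁−p₀)/p₁} ≤ PN ≤ min{1,(1−p₀)/p₁}.
  lower = (p₁ − p₀)/p₁ = 0.292 / 0.692 ≈ 0.4220
  upper = min{1, (1 − p₀)/p₁} = 0.6 / 0.692 ≈ 0.8671

0.422 ≤ PN ≤ 0.867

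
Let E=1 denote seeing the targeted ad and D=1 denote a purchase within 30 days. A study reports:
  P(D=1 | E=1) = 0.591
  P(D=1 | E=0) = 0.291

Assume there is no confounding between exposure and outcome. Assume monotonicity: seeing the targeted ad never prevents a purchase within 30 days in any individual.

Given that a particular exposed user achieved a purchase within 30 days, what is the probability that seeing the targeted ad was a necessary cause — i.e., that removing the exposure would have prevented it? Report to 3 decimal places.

Let p₁ = 0.591, p₀ = 0.291.
Under exogeneity and monotonicity, PN = (p₁ − p₀) / p₁.
PN = (0.591 − 0.291) / 0.591 = 0.3 / 0.591 ≈ 0.5076

PN ≈ 0.508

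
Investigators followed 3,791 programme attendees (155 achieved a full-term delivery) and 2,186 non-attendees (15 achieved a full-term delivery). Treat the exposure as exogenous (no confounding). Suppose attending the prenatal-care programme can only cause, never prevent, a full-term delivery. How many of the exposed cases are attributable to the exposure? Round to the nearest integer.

p₁ = P(outcome | exposed) = 155/3791 = 0.040886
p₀ = P(outcome | unexposed) = 15/2186 = 0.0068618
PN = (p₁ − p₀)/p₁ = (0.040886 − 0.0068618) / 0.040886 ≈ 0.83217.
Attributable cases ≈ PN × (exposed cases) = 0.83217 × 155 ≈ 128.99.

about 129 cases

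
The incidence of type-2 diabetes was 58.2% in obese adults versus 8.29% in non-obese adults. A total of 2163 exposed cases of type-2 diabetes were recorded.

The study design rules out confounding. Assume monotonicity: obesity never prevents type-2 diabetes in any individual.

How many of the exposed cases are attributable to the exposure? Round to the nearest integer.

about 1855 cases

p₁ = 0.582, p₀ = 0.0829.
PN = (p₁ − p₀)/p₁ = (0.582 − 0.0829) / 0.582 ≈ 0.85756.
Attributable cases ≈ PN × (exposed cases) = 0.85756 × 2163 ≈ 1854.90.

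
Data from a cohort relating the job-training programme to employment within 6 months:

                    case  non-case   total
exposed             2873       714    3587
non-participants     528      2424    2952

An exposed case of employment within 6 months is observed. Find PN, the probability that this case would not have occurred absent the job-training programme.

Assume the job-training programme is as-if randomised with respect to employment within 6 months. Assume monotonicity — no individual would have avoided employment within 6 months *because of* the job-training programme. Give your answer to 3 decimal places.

PN ≈ 0.777

p₁ = P(outcome | exposed) = 2873/3587 = 0.80095
p₀ = P(outcome | unexposed) = 528/2952 = 0.17886
Under exogeneity and monotonicity, PN = (p₁ − p₀)/p₁.
PN = (0.80095 − 0.17886) / 0.80095 ≈ 0.7767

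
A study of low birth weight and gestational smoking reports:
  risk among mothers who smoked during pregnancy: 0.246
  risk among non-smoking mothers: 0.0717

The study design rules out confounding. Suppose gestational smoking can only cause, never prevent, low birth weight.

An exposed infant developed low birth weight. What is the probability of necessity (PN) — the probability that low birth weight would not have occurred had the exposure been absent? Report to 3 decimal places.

Let p₁ = 0.246, p₀ = 0.0717.
Under exogeneity and monotonicity, PN = (p₁ − p₀) / p₁.
PN = (0.246 − 0.0717) / 0.246 = 0.1743 / 0.246 ≈ 0.7085

PN ≈ 0.709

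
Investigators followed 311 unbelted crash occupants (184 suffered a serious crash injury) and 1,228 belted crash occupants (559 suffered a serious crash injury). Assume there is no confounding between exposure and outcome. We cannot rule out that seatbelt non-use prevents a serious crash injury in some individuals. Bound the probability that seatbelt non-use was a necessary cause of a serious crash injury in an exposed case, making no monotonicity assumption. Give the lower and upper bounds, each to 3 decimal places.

0.231 ≤ PN ≤ 0.921

p₁ = P(outcome | exposed) = 184/311 = 0.59164
p₀ = P(outcome | unexposed) = 559/1228 = 0.45521
Under exogeneity alone the bounds on PN are max{0,(p₁−p₀)/p₁} ≤ PN ≤ min{1,(1−p₀)/p₁}.
  lower = (p₁ − p₀)/p₁ = 0.13643 / 0.59164 ≈ 0.2306
  upper = min{1, (1 − p₀)/p₁} = 0.54479 / 0.59164 ≈ 0.9208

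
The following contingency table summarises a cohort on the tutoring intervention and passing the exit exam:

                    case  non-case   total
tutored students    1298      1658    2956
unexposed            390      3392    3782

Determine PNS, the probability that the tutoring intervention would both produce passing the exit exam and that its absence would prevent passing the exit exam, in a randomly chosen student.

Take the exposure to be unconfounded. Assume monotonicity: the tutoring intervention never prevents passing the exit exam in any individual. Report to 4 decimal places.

PNS ≈ 0.3360

p₁ = P(outcome | exposed) = 1298/2956 = 0.43911
p₀ = P(outcome | unexposed) = 390/3782 = 0.10312
Under exogeneity and monotonicity, PNS = p₁ − p₀.
PNS = 0.43911 − 0.10312 = 0.33599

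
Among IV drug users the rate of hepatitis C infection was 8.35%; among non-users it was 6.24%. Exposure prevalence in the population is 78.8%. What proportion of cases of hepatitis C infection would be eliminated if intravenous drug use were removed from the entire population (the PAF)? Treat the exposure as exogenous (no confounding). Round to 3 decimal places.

PAF ≈ 0.210

p₁ = 0.0835, p₀ = 0.0624.
Overall risk P(Y=1) = π·p₁ + (1−π)·p₀ = 0.788×0.0835 + 0.212×0.0624 = 0.079027.
Under exogeneity, PAF = [P(Y=1) − p₀] / P(Y=1).
PAF = (0.079027 − 0.0624) / 0.079027 ≈ 0.2104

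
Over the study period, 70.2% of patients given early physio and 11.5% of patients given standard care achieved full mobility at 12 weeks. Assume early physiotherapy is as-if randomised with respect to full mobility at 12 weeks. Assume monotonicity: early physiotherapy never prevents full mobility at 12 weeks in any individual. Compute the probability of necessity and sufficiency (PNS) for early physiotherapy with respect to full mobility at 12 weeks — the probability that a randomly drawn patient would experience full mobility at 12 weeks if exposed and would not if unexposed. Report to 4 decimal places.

p₁ = 0.702, p₀ = 0.115.
Under exogeneity and monotonicity, PNS = p₁ − p₀.
PNS = 0.702 − 0.115 = 0.587

PNS ≈ 0.5870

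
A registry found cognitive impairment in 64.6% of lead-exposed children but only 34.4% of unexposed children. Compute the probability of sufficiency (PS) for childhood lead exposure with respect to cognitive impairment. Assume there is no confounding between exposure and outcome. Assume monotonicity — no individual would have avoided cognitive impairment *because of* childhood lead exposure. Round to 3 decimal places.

p₁ = 0.646, p₀ = 0.344.
Under exogeneity and monotonicity, PS = (p₁ − p₀) / (1 − p₀).
PS = (0.646 − 0.344) / (1 − 0.344) = 0.302 / 0.656 ≈ 0.4604

PS ≈ 0.460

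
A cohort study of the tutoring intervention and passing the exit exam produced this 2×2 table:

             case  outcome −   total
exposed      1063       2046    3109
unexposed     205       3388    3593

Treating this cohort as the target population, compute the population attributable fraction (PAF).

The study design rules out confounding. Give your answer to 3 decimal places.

p₁ = P(outcome | exposed) = 1063/3109 = 0.34191
p₀ = P(outcome | unexposed) = 205/3593 = 0.057055
Exposure prevalence π = 3109/6702 = 0.46389; overall risk P(Y=1) = 0.1892.
Under exogeneity, PAF = [P(Y=1) − p₀]/P(Y=1).
PAF = (0.1892 − 0.057055) / 0.1892 ≈ 0.6984

PAF ≈ 0.698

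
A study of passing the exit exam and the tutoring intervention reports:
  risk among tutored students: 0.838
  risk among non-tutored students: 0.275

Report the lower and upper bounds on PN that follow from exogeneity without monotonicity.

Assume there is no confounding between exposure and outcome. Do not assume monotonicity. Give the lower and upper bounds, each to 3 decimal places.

Let p₁ = 0.838, p₀ = 0.275.
Under exogeneity alone the bounds on PN are max{0,(p₁−p₀)/p₁} ≤ PN ≤ min{1,(1−p₀)/p₁}.
  lower = (p₁ − p₀)/p₁ = 0.563 / 0.838 ≈ 0.6718
  upper = min{1, (1 − p₀)/p₁} = 0.725 / 0.838 ≈ 0.8652

0.672 ≤ PN ≤ 0.865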